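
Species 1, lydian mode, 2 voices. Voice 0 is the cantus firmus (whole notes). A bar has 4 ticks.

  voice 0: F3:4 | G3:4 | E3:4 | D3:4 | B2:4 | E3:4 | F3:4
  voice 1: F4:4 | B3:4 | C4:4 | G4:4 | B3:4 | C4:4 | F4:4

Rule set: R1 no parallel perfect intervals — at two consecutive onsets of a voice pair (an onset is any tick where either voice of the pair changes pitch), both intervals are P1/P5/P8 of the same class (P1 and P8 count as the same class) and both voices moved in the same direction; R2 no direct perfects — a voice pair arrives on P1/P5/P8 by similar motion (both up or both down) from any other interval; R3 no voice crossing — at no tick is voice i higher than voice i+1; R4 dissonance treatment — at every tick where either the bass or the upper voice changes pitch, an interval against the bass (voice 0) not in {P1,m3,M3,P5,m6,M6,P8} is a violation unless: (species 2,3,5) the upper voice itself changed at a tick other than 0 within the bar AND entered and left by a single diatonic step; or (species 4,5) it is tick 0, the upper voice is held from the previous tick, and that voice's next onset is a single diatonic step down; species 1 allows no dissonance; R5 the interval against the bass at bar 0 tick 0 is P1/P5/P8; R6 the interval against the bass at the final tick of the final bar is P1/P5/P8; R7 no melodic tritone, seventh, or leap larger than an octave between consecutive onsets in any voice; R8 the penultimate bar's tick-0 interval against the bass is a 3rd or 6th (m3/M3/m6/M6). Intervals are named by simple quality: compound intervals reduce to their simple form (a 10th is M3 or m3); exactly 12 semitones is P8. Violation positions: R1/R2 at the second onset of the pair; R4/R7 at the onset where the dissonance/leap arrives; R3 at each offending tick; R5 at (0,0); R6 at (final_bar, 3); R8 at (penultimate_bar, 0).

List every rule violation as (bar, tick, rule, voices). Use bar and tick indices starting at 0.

(1, 0, R7, (1,))
(3, 0, R4, (0, 1))
(4, 0, R2, (0, 1))
(6, 0, R2, (0, 1))

bar 0: v0=F3 v1=F4 downbeat P8
bar 1: v0=G3 v1=B3 downbeat M3
bar 2: v0=E3 v1=C4 downbeat m6
bar 3: v0=D3 v1=G4 downbeat P4
bar 4: v0=B2 v1=B3 downbeat P8
bar 5: v0=E3 v1=C4 downbeat m6
bar 6: v0=F3 v1=F4 downbeat P8
  -> R7 @ bar 1 tick 0 v(1,): F4->B3 leap 6st
  -> R4 @ bar 3 tick 0 v(0, 1): D3/G4 P4 untreated
  -> R2 @ bar 4 tick 0 v(0, 1): D3/G4 P4 -> B2/B3 P8 similar
  -> R2 @ bar 6 tick 0 v(0, 1): E3/C4 m6 -> F3/F4 P8 similar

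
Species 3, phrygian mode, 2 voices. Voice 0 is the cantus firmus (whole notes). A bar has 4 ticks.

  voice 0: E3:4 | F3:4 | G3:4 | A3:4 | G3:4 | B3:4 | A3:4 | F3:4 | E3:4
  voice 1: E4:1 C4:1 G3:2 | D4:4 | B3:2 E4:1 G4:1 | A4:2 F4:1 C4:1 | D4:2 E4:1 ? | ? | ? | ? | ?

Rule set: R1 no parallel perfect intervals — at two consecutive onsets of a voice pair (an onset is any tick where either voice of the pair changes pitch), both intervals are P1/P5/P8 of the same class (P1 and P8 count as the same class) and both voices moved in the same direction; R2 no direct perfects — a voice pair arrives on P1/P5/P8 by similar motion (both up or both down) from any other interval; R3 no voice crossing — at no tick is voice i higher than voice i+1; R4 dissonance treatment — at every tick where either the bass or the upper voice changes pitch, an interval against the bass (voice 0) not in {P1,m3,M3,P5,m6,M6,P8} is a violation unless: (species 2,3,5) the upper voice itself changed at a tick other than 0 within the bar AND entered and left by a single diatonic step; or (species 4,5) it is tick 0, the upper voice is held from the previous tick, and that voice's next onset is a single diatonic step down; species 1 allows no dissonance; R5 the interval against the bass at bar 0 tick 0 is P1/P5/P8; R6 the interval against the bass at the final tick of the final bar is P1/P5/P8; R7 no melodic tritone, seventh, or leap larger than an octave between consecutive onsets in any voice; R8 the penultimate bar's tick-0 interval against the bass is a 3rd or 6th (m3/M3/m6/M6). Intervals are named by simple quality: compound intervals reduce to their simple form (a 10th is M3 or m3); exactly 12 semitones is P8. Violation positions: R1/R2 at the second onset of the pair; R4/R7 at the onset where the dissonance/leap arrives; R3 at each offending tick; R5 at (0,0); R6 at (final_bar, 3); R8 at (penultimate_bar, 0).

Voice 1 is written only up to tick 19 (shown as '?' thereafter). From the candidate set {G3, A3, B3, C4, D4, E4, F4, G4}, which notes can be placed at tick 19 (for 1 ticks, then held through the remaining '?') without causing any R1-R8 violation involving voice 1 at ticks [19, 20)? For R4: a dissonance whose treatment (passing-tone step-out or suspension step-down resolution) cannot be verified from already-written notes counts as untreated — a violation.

G3: legal
A3: violates R4
B3: legal
C4: violates R4
D4: legal
E4: legal
F4: violates R4
G4: legal

{B3, D4, E4, G3, G4}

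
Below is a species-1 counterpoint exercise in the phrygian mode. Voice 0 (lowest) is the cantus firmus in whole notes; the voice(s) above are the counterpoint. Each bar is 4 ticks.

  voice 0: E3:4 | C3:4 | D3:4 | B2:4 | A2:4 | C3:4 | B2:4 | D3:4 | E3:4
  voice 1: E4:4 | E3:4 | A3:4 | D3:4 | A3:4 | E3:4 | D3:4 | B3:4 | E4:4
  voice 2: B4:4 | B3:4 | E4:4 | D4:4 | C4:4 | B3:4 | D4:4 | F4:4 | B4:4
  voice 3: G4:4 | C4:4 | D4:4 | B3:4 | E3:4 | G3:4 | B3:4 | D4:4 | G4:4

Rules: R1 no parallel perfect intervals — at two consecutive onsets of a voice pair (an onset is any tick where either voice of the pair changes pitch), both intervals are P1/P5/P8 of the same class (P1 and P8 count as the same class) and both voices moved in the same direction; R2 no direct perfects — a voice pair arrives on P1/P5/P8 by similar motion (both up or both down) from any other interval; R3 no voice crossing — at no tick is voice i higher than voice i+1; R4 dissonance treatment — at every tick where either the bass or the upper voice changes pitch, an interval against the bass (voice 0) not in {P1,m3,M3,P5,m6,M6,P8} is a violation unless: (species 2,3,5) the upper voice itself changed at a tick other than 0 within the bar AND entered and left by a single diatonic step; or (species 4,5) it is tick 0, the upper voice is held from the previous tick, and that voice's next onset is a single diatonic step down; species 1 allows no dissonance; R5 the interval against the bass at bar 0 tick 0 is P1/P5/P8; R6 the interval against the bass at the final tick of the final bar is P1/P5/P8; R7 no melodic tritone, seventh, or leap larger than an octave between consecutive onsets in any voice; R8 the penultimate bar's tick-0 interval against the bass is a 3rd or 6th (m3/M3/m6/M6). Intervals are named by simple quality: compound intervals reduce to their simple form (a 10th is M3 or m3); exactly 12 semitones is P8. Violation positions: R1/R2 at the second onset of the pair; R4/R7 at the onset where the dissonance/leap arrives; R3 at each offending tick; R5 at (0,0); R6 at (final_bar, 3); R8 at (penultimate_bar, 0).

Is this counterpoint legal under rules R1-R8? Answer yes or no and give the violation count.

bar 0: v0=E3 v1=E4 v2=B4 v3=G4 (m3)
bar 1: v0=C3 v1=E3 v2=B3 v3=C4 (P8)
bar 2: v0=D3 v1=A3 v2=E4 v3=D4 (P8)
bar 3: v0=B2 v1=D3 v2=D4 v3=B3 (P8)
bar 4: v0=A2 v1=A3 v2=C4 v3=E3 (P5)
bar 5: v0=C3 v1=E3 v2=B3 v3=G3 (P5)
bar 6: v0=B2 v1=D3 v2=D4 v3=B3 (P8)
bar 7: v0=D3 v1=B3 v2=F4 v3=D4 (P8)
bar 8: v0=E3 v1=E4 v2=B4 v3=G4 (m3)
  R3 @ bar0.0: B4 above G4
  R5 @ bar0.0: opens on m3
  R3 @ bar0.1: B4 above G4
  R3 @ bar0.2: B4 above G4
  R3 @ bar0.3: B4 above G4
  R1 @ bar1.0: E4/B4 P5 -> E3/B3 P5 similar
  R2 @ bar1.0: E3/G4 m3 -> C3/C4 P8 similar
  R4 @ bar1.0: C3/B3 M7 untreated
  R1 @ bar2.0: C3/C4 P8 -> D3/D4 P8 similar
  R1 @ bar2.0: E3/B3 P5 -> A3/E4 P5 similar
  R2 @ bar2.0: C3/E3 M3 -> D3/A3 P5 similar
  R3 @ bar2.0: E4 above D4
  R4 @ bar2.0: D3/E4 M2 untreated
  R3 @ bar2.1: E4 above D4
  R3 @ bar2.2: E4 above D4
  R3 @ bar2.3: E4 above D4
  R1 @ bar3.0: D3/D4 P8 -> B2/B3 P8 similar
  R2 @ bar3.0: A3/E4 P5 -> D3/D4 P8 similar
  R3 @ bar3.0: D4 above B3
  R3 @ bar3.1: D4 above B3
  R3 @ bar3.2: D4 above B3
  R3 @ bar3.3: D4 above B3
  R2 @ bar4.0: B2/B3 P8 -> A2/E3 P5 similar
  R3 @ bar4.0: C4 above E3
  R3 @ bar4.1: C4 above E3
  R3 @ bar4.2: C4 above E3
  R3 @ bar4.3: C4 above E3
  R1 @ bar5.0: A2/E3 P5 -> C3/G3 P5 similar
  R2 @ bar5.0: A3/C4 m3 -> E3/B3 P5 similar
  R3 @ bar5.0: B3 above G3
  R4 @ bar5.0: C3/B3 M7 untreated
  R3 @ bar5.1: B3 above G3
  R3 @ bar5.2: B3 above G3
  R3 @ bar5.3: B3 above G3
  R3 @ bar6.0: D4 above B3
  R3 @ bar6.1: D4 above B3
  R3 @ bar6.2: D4 above B3
  R3 @ bar6.3: D4 above B3
  R1 @ bar7.0: B2/B3 P8 -> D3/D4 P8 similar
  R3 @ bar7.0: F4 above D4
  R8 @ bar7.0: penult P8 not 3rd/6th
  R3 @ bar7.1: F4 above D4
  R3 @ bar7.2: F4 above D4
  R3 @ bar7.3: F4 above D4
  R2 @ bar8.0: D3/B3 M6 -> E3/E4 P8 similar
  R2 @ bar8.0: D3/F4 m3 -> E3/B4 P5 similar
  R2 @ bar8.0: B3/F4 TT -> E4/B4 P5 similar
  R3 @ bar8.0: B4 above G4
  R7 @ bar8.0: F4->B4 leap 6st
  R3 @ bar8.1: B4 above G4
  R3 @ bar8.2: B4 above G4
  R3 @ bar8.3: B4 above G4
  R6 @ bar8.3: closes on m3

No (53 violations)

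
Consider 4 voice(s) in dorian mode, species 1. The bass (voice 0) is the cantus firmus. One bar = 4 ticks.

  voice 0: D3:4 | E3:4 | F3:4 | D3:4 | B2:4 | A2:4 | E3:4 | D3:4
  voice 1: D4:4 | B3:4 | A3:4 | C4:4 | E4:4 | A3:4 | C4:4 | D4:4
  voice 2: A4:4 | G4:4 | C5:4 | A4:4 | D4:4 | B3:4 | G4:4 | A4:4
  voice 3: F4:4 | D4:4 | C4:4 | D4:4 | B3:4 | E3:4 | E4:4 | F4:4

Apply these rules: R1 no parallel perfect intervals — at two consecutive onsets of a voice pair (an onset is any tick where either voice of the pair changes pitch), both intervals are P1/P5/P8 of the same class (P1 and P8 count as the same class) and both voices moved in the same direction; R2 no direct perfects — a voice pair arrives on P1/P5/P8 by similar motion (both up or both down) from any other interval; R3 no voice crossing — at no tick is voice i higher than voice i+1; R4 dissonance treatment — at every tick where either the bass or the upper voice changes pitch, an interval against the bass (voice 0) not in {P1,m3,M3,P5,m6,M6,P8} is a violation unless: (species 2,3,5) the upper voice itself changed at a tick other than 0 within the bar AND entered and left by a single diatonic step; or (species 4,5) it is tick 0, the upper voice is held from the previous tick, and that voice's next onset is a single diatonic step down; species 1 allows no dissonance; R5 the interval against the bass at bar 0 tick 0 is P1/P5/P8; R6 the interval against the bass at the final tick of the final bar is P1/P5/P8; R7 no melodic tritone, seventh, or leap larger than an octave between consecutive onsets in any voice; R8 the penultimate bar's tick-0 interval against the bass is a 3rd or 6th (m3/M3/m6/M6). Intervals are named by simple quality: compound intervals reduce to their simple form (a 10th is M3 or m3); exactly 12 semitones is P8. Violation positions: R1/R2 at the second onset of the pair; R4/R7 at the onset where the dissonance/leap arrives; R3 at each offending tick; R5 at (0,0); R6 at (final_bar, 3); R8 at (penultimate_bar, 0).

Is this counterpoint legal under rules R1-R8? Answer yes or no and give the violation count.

No (52 violations)

bar 0: v0=D3 v1=D4 v2=A4 v3=F4 (m3)
bar 1: v0=E3 v1=B3 v2=G4 v3=D4 (m7)
bar 2: v0=F3 v1=A3 v2=C5 v3=C4 (P5)
bar 3: v0=D3 v1=C4 v2=A4 v3=D4 (P8)
bar 4: v0=B2 v1=E4 v2=D4 v3=B3 (P8)
bar 5: v0=A2 v1=A3 v2=B3 v3=E3 (P5)
bar 6: v0=E3 v1=C4 v2=G4 v3=E4 (P8)
bar 7: v0=D3 v1=D4 v2=A4 v3=F4 (m3)
  R3 @ bar0.0: A4 above F4
  R5 @ bar0.0: opens on m3
  R3 @ bar0.1: A4 above F4
  R3 @ bar0.2: A4 above F4
  R3 @ bar0.3: A4 above F4
  R3 @ bar1.0: G4 above D4
  R4 @ bar1.0: E3/D4 m7 untreated
  R3 @ bar1.1: G4 above D4
  R3 @ bar1.2: G4 above D4
  R3 @ bar1.3: G4 above D4
  R2 @ bar2.0: E3/G4 m3 -> F3/C5 P5 similar
  R3 @ bar2.0: C5 above C4
  R3 @ bar2.1: C5 above C4
  R3 @ bar2.2: C5 above C4
  R3 @ bar2.3: C5 above C4
  R1 @ bar3.0: F3/C5 P5 -> D3/A4 P5 similar
  R3 @ bar3.0: A4 above D4
  R4 @ bar3.0: D3/C4 m7 untreated
  R3 @ bar3.1: A4 above D4
  R3 @ bar3.2: A4 above D4
  R3 @ bar3.3: A4 above D4
  R1 @ bar4.0: D3/D4 P8 -> B2/B3 P8 similar
  R3 @ bar4.0: E4 above D4
  R3 @ bar4.0: D4 above B3
  R4 @ bar4.0: B2/E4 P4 untreated
  R3 @ bar4.1: E4 above D4
  R3 @ bar4.1: D4 above B3
  R3 @ bar4.2: E4 above D4
  R3 @ bar4.2: D4 above B3
  R3 @ bar4.3: E4 above D4
  R3 @ bar4.3: D4 above B3
  R2 @ bar5.0: B2/E4 P4 -> A2/A3 P8 similar
  R2 @ bar5.0: B2/B3 P8 -> A2/E3 P5 similar
  R2 @ bar5.0: D4/B3 m3 -> B3/E3 P5 similar
  R3 @ bar5.0: B3 above E3
  R4 @ bar5.0: A2/B3 M2 untreated
  R3 @ bar5.1: B3 above E3
  R3 @ bar5.2: B3 above E3
  R3 @ bar5.3: B3 above E3
  R2 @ bar6.0: A2/E3 P5 -> E3/E4 P8 similar
  R2 @ bar6.0: A3/B3 M2 -> C4/G4 P5 similar
  R3 @ bar6.0: G4 above E4
  R8 @ bar6.0: penult P8 not 3rd/6th
  R3 @ bar6.1: G4 above E4
  R3 @ bar6.2: G4 above E4
  R3 @ bar6.3: G4 above E4
  R1 @ bar7.0: C4/G4 P5 -> D4/A4 P5 similar
  R3 @ bar7.0: A4 above F4
  R3 @ bar7.1: A4 above F4
  R3 @ bar7.2: A4 above F4
  R3 @ bar7.3: A4 above F4
  R6 @ bar7.3: closes on m3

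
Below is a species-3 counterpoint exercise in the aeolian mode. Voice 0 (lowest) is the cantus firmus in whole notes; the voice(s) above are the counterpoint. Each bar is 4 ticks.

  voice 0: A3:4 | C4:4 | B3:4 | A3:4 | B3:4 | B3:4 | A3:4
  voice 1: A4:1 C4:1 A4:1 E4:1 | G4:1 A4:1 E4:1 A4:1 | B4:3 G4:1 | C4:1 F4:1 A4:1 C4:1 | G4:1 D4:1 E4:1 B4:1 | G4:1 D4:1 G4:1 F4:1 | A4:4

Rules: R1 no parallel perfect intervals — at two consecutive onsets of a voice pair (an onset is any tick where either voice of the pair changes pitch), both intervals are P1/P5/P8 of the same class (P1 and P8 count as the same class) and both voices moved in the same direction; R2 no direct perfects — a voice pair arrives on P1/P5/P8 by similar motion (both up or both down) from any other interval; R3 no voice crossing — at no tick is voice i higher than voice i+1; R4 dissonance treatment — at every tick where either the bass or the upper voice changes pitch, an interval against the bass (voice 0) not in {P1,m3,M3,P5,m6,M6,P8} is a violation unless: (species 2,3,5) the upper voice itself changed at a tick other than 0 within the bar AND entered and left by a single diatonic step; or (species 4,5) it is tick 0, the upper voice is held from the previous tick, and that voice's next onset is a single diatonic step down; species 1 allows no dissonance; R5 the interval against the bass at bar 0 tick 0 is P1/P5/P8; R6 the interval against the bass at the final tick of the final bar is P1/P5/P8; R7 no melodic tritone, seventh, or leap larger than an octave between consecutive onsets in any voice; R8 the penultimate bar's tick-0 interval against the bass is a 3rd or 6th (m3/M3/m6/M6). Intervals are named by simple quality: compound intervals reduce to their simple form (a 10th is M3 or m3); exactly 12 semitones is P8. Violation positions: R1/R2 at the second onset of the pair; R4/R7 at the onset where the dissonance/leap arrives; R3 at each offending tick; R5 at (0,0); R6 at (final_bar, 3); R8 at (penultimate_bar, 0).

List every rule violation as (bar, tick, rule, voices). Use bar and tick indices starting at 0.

(1, 0, R1, (0, 1))
(4, 2, R4, (0, 1))
(5, 3, R4, (0, 1))

bar 0: v0=A3 v1=A4 downbeat P8
bar 1: v0=C4 v1=G4 downbeat P5
bar 2: v0=B3 v1=B4 downbeat P8
bar 3: v0=A3 v1=C4 downbeat m3
bar 4: v0=B3 v1=G4 downbeat m6
bar 5: v0=B3 v1=G4 downbeat m6
bar 6: v0=A3 v1=A4 downbeat P8
  -> R1 @ bar 1 tick 0 v(0, 1): A3/E4 P5 -> C4/G4 P5 similar
  -> R4 @ bar 4 tick 2 v(0, 1): B3/E4 P4 untreated
  -> R4 @ bar 5 tick 3 v(0, 1): B3/F4 TT untreated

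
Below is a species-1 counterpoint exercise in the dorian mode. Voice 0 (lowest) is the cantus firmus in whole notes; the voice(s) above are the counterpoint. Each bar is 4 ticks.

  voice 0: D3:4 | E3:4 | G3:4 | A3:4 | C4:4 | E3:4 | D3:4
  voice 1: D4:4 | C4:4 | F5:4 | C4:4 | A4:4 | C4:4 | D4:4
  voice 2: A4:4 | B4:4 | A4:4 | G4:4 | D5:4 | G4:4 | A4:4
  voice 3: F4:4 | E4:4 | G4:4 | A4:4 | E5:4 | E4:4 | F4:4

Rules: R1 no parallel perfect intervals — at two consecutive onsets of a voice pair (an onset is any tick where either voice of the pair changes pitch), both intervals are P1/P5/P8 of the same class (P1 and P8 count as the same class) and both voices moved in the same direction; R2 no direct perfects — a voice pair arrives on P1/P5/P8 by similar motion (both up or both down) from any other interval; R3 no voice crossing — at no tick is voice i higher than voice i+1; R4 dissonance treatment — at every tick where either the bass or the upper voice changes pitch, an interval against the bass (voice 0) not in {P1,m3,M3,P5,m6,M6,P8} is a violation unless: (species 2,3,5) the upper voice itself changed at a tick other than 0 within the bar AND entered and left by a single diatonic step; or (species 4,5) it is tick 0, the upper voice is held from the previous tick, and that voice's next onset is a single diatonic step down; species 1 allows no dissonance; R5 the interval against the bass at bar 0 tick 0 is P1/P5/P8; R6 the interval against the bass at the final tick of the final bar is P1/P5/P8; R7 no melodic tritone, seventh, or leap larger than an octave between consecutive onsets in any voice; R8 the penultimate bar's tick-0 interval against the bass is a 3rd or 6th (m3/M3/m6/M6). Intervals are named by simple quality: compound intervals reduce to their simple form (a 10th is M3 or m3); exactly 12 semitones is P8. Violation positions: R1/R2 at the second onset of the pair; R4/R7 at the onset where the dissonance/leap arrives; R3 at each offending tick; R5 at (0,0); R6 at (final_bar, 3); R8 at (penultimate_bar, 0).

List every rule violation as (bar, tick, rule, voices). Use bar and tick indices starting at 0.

(0, 0, R3, (2, 3))
(0, 0, R5, (0, 3))
(0, 1, R3, (2, 3))
(0, 2, R3, (2, 3))
(0, 3, R3, (2, 3))
(1, 0, R1, (0, 2))
(1, 0, R3, (2, 3))
(1, 1, R3, (2, 3))
(1, 2, R3, (2, 3))
(1, 3, R3, (2, 3))
(2, 0, R1, (0, 3))
(2, 0, R3, (1, 2))
(2, 0, R3, (2, 3))
(2, 0, R4, (0, 1))
(2, 0, R4, (0, 2))
(2, 0, R7, (1,))
(2, 1, R3, (1, 2))
(2, 1, R3, (2, 3))
(2, 2, R3, (1, 2))
(2, 2, R3, (2, 3))
(2, 3, R3, (1, 2))
(2, 3, R3, (2, 3))
(3, 0, R1, (0, 3))
(3, 0, R2, (1, 2))
(3, 0, R4, (0, 2))
(3, 0, R7, (1,))
(4, 0, R2, (1, 3))
(4, 0, R4, (0, 2))
(5, 0, R2, (0, 3))
(5, 0, R2, (1, 2))
(5, 0, R3, (2, 3))
(5, 0, R8, (0, 3))
(5, 1, R3, (2, 3))
(5, 2, R3, (2, 3))
(5, 3, R3, (2, 3))
(6, 0, R1, (1, 2))
(6, 0, R3, (2, 3))
(6, 1, R3, (2, 3))
(6, 2, R3, (2, 3))
(6, 3, R3, (2, 3))
(6, 3, R6, (0, 3))

bar 0: v0=D3 v1=D4 v2=A4 v3=F4 downbeat m3
bar 1: v0=E3 v1=C4 v2=B4 v3=E4 downbeat P8
bar 2: v0=G3 v1=F5 v2=A4 v3=G4 downbeat P8
bar 3: v0=A3 v1=C4 v2=G4 v3=A4 downbeat P8
bar 4: v0=C4 v1=A4 v2=D5 v3=E5 downbeat M3
bar 5: v0=E3 v1=C4 v2=G4 v3=E4 downbeat P8
bar 6: v0=D3 v1=D4 v2=A4 v3=F4 downbeat m3
  -> R3 @ bar 0 tick 0 v(2, 3): A4 above F4
  -> R5 @ bar 0 tick 0 v(0, 3): opens on m3
  -> R3 @ bar 0 tick 1 v(2, 3): A4 above F4
  -> R3 @ bar 0 tick 2 v(2, 3): A4 above F4
  -> R3 @ bar 0 tick 3 v(2, 3): A4 above F4
  -> R1 @ bar 1 tick 0 v(0, 2): D3/A4 P5 -> E3/B4 P5 similar
  -> R3 @ bar 1 tick 0 v(2, 3): B4 above E4
  -> R3 @ bar 1 tick 1 v(2, 3): B4 above E4
  -> R3 @ bar 1 tick 2 v(2, 3): B4 above E4
  -> R3 @ bar 1 tick 3 v(2, 3): B4 above E4
  -> R1 @ bar 2 tick 0 v(0, 3): E3/E4 P8 -> G3/G4 P8 similar
  -> R3 @ bar 2 tick 0 v(1, 2): F5 above A4
  -> R3 @ bar 2 tick 0 v(2, 3): A4 above G4
  -> R4 @ bar 2 tick 0 v(0, 1): G3/F5 m7 untreated
  -> R4 @ bar 2 tick 0 v(0, 2): G3/A4 M2 untreated
  -> R7 @ bar 2 tick 0 v(1,): C4->F5 leap 17st
  -> R3 @ bar 2 tick 1 v(1, 2): F5 above A4
  -> R3 @ bar 2 tick 1 v(2, 3): A4 above G4
  -> R3 @ bar 2 tick 2 v(1, 2): F5 above A4
  -> R3 @ bar 2 tick 2 v(2, 3): A4 above G4
  -> R3 @ bar 2 tick 3 v(1, 2): F5 above A4
  -> R3 @ bar 2 tick 3 v(2, 3): A4 above G4
  -> R1 @ bar 3 tick 0 v(0, 3): G3/G4 P8 -> A3/A4 P8 similar
  -> R2 @ bar 3 tick 0 v(1, 2): F5/A4 m6 -> C4/G4 P5 similar
  -> R4 @ bar 3 tick 0 v(0, 2): A3/G4 m7 untreated
  -> R7 @ bar 3 tick 0 v(1,): F5->C4 leap 17st
  -> R2 @ bar 4 tick 0 v(1, 3): C4/A4 M6 -> A4/E5 P5 similar
  -> R4 @ bar 4 tick 0 v(0, 2): C4/D5 M2 untreated
  -> R2 @ bar 5 tick 0 v(0, 3): C4/E5 M3 -> E3/E4 P8 similar
  -> R2 @ bar 5 tick 0 v(1, 2): A4/D5 P4 -> C4/G4 P5 similar
  -> R3 @ bar 5 tick 0 v(2, 3): G4 above E4
  -> R8 @ bar 5 tick 0 v(0, 3): penult P8 not 3rd/6th
  -> R3 @ bar 5 tick 1 v(2, 3): G4 above E4
  -> R3 @ bar 5 tick 2 v(2, 3): G4 above E4
  -> R3 @ bar 5 tick 3 v(2, 3): G4 above E4
  -> R1 @ bar 6 tick 0 v(1, 2): C4/G4 P5 -> D4/A4 P5 similar
  -> R3 @ bar 6 tick 0 v(2, 3): A4 above F4
  -> R3 @ bar 6 tick 1 v(2, 3): A4 above F4
  -> R3 @ bar 6 tick 2 v(2, 3): A4 above F4
  -> R3 @ bar 6 tick 3 v(2, 3): A4 above F4
  -> R6 @ bar 6 tick 3 v(0, 3): closes on m3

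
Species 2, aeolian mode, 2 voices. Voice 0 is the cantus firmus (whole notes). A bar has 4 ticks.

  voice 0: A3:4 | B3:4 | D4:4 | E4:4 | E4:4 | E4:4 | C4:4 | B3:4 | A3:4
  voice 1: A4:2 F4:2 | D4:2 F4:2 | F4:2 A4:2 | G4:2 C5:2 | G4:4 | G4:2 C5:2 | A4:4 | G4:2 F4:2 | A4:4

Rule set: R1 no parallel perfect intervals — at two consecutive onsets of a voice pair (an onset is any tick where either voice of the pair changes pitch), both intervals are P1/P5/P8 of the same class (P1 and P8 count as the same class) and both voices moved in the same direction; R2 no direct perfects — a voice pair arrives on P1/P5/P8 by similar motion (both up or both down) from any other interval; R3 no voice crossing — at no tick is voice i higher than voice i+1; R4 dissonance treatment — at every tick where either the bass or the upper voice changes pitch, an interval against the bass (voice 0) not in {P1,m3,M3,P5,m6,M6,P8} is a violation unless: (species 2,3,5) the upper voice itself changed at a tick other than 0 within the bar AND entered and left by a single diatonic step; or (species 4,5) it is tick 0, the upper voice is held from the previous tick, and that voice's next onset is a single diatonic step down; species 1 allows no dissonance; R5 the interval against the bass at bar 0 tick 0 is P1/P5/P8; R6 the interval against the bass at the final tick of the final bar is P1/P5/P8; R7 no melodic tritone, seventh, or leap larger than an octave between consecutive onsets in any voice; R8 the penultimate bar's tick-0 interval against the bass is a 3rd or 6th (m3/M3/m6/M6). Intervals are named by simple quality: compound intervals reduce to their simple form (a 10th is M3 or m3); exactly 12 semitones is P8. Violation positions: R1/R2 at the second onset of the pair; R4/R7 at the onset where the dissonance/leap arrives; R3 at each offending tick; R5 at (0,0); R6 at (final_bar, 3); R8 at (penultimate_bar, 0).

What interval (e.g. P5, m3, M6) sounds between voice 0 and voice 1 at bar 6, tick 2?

voice 0=C4 voice 1=A4 -> M6

M6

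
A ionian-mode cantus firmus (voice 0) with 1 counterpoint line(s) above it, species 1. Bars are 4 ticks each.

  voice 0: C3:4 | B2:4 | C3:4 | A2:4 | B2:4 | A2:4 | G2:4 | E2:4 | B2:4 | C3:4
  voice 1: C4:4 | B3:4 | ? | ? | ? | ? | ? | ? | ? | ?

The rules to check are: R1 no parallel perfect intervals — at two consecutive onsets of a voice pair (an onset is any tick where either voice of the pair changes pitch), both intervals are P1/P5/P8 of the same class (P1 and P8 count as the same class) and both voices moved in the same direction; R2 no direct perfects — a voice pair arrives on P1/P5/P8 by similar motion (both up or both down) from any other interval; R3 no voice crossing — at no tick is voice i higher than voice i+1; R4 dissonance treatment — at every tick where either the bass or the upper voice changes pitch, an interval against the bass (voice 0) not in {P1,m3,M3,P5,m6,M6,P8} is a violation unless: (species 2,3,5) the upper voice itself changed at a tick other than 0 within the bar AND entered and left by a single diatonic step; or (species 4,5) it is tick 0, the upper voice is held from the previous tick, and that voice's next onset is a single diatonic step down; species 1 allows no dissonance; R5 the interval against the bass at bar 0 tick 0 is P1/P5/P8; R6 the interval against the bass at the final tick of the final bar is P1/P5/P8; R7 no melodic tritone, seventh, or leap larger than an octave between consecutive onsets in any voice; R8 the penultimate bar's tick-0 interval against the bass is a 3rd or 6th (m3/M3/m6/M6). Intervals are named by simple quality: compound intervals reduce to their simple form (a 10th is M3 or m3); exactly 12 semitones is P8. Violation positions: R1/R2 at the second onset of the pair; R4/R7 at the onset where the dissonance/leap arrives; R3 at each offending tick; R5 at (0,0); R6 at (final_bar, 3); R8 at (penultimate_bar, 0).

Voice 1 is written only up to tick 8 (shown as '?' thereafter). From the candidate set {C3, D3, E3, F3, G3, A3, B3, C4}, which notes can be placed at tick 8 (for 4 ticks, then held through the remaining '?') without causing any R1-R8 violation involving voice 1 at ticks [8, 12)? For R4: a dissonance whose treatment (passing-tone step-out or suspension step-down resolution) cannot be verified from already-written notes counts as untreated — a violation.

{A3, E3, G3}

C3: violates R7
D3: violates R4
E3: legal
F3: violates R4,R7
G3: legal
A3: legal
B3: violates R4
C4: violates R1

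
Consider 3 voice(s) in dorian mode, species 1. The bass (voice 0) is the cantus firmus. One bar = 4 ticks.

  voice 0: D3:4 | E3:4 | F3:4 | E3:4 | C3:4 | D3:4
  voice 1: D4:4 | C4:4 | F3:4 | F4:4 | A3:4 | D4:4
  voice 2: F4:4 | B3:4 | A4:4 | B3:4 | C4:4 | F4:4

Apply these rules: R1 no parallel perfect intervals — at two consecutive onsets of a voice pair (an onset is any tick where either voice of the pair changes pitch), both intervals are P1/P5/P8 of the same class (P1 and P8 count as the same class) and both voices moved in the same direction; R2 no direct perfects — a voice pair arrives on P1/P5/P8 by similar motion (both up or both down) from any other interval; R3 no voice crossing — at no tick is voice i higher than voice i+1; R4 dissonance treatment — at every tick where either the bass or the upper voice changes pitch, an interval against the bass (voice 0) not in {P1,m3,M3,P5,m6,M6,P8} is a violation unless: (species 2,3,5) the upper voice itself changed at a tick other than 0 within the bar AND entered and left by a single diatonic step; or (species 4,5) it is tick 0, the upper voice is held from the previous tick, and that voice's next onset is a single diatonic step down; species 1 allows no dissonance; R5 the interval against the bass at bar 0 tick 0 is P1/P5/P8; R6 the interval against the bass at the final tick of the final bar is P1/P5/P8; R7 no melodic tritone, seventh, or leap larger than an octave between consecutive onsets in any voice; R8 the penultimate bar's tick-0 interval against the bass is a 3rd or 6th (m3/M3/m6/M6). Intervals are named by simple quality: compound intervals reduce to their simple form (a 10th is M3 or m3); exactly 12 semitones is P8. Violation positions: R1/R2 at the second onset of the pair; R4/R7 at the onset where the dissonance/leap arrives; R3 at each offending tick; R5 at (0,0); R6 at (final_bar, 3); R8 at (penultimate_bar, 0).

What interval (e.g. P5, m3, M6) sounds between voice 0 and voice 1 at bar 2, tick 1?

voice 0=F3 voice 1=F3 -> P1

P1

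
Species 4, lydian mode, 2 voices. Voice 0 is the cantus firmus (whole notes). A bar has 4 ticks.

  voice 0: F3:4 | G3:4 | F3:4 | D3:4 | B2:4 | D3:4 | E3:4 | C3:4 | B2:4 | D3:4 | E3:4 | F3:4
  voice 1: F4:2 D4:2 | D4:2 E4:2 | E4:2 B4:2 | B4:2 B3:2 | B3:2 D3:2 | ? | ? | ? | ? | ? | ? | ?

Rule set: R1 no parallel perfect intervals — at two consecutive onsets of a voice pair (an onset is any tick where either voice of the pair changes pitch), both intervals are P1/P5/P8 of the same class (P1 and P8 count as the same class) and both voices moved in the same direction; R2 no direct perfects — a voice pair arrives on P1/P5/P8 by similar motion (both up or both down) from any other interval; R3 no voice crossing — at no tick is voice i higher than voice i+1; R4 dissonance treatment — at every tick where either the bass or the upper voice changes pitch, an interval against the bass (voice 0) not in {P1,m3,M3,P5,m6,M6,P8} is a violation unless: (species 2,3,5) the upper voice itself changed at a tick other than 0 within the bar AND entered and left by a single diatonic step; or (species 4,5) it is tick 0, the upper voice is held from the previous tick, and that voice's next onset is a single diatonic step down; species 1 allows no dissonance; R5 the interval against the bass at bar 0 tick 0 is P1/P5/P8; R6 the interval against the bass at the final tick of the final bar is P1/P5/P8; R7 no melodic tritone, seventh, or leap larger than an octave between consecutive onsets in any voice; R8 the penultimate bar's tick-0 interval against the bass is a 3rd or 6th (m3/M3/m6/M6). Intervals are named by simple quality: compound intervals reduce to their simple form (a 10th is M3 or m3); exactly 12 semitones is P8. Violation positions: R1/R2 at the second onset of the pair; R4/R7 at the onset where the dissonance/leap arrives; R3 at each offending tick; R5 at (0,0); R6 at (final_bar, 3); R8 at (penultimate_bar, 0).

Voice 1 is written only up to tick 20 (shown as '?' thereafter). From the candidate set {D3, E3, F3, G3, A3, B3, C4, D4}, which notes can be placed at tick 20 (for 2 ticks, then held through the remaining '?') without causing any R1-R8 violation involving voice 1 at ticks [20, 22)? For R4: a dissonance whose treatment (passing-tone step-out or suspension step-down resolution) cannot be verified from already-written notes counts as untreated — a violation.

D3: legal
E3: violates R4
F3: legal
G3: violates R4
A3: violates R2
B3: legal
C4: violates R4,R7
D4: violates R2

{B3, D3, F3}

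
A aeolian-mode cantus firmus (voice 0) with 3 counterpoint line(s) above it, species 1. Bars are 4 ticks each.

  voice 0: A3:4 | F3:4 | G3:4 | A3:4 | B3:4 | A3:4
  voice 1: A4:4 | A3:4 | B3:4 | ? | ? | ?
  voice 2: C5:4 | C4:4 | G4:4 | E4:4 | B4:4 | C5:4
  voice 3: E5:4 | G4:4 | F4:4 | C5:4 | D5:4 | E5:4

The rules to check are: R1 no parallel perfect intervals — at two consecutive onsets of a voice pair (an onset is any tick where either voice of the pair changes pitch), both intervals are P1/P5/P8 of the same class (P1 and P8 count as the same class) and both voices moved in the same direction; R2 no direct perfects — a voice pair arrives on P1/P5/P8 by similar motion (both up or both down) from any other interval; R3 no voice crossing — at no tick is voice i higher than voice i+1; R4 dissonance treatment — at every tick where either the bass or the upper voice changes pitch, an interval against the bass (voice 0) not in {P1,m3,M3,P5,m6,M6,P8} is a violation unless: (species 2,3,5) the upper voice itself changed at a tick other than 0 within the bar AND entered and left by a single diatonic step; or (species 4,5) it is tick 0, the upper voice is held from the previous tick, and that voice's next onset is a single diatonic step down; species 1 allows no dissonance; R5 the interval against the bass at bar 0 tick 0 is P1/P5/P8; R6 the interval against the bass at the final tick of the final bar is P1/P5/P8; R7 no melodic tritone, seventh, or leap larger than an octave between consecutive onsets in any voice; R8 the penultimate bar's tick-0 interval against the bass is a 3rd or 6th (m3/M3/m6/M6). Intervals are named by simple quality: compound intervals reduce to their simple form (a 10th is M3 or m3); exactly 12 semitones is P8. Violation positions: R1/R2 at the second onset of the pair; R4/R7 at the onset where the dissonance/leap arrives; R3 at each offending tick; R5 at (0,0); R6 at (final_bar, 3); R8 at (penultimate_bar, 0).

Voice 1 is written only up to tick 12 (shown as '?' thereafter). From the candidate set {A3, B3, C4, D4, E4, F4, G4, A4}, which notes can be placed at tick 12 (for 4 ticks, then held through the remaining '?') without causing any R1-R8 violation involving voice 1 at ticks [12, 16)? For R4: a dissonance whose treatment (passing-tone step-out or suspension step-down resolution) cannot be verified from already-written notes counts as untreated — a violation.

{}

A3: violates R2
B3: violates R4
C4: violates R2
D4: violates R4
E4: violates R2
F4: violates R2,R3,R7
G4: violates R3,R4
A4: violates R2,R3,R7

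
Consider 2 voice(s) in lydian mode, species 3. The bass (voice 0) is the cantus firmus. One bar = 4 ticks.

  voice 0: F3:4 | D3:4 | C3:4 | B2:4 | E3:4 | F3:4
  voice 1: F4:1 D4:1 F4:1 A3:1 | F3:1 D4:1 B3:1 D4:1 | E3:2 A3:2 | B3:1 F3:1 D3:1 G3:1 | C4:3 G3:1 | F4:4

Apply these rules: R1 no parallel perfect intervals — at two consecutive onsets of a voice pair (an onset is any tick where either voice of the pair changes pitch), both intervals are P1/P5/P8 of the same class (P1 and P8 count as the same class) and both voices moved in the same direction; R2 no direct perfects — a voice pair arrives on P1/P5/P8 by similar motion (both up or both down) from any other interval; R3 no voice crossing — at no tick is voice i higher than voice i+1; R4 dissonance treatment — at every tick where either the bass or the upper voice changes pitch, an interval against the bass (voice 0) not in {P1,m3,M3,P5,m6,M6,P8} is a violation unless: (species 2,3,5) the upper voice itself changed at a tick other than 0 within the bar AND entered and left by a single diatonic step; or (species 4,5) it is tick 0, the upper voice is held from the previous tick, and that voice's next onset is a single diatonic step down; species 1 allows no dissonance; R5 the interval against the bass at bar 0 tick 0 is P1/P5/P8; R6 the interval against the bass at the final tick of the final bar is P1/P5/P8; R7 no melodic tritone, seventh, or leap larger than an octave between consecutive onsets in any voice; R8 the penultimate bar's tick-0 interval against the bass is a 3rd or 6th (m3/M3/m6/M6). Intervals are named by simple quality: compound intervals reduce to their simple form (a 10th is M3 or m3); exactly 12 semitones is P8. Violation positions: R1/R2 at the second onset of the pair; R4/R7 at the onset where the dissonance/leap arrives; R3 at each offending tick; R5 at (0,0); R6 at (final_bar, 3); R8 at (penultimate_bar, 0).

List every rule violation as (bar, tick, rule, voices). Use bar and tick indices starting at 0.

(2, 0, R7, (1,))
(3, 1, R4, (0, 1))
(3, 1, R7, (1,))
(5, 0, R2, (0, 1))
(5, 0, R7, (1,))

bar 0: v0=F3 v1=F4 downbeat P8
bar 1: v0=D3 v1=F3 downbeat m3
bar 2: v0=C3 v1=E3 downbeat M3
bar 3: v0=B2 v1=B3 downbeat P8
bar 4: v0=E3 v1=C4 downbeat m6
bar 5: v0=F3 v1=F4 downbeat P8
  -> R7 @ bar 2 tick 0 v(1,): D4->E3 leap 10st
  -> R4 @ bar 3 tick 1 v(0, 1): B2/F3 TT untreated
  -> R7 @ bar 3 tick 1 v(1,): B3->F3 leap 6st
  -> R2 @ bar 5 tick 0 v(0, 1): E3/G3 m3 -> F3/F4 P8 similar
  -> R7 @ bar 5 tick 0 v(1,): G3->F4 leap 10st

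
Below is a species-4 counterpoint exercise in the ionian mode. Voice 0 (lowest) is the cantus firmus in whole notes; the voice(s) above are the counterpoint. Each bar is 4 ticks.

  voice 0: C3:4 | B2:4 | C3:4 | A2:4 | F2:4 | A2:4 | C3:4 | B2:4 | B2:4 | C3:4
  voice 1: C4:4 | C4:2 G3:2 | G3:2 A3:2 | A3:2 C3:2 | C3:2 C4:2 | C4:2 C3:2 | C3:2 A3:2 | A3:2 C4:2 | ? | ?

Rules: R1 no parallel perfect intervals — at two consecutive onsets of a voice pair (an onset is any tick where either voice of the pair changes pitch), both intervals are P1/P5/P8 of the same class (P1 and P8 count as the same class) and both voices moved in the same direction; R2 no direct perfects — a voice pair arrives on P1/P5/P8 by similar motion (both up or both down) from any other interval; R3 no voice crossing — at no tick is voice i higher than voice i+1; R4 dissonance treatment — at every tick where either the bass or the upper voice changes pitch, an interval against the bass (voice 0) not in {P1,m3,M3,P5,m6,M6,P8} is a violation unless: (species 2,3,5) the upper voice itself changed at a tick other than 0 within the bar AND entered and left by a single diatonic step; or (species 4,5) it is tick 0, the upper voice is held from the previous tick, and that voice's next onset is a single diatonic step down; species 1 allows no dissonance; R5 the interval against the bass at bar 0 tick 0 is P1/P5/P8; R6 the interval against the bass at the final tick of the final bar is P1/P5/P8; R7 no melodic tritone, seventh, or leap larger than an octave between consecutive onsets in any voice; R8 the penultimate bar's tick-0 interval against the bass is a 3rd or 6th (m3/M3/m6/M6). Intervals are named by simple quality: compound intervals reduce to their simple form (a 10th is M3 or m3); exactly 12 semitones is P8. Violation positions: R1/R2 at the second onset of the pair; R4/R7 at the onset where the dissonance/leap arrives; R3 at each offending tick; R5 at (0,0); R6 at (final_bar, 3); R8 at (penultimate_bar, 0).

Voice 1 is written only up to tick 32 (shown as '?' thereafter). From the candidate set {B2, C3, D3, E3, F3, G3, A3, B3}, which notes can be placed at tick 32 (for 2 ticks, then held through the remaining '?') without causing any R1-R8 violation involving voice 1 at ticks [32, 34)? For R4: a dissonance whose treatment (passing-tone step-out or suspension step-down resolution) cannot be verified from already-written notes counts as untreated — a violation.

B2: violates R7,R8
C3: violates R4,R8
D3: violates R7
E3: violates R4,R8
F3: violates R4,R8
G3: legal
A3: violates R4,R8
B3: violates R8

{G3}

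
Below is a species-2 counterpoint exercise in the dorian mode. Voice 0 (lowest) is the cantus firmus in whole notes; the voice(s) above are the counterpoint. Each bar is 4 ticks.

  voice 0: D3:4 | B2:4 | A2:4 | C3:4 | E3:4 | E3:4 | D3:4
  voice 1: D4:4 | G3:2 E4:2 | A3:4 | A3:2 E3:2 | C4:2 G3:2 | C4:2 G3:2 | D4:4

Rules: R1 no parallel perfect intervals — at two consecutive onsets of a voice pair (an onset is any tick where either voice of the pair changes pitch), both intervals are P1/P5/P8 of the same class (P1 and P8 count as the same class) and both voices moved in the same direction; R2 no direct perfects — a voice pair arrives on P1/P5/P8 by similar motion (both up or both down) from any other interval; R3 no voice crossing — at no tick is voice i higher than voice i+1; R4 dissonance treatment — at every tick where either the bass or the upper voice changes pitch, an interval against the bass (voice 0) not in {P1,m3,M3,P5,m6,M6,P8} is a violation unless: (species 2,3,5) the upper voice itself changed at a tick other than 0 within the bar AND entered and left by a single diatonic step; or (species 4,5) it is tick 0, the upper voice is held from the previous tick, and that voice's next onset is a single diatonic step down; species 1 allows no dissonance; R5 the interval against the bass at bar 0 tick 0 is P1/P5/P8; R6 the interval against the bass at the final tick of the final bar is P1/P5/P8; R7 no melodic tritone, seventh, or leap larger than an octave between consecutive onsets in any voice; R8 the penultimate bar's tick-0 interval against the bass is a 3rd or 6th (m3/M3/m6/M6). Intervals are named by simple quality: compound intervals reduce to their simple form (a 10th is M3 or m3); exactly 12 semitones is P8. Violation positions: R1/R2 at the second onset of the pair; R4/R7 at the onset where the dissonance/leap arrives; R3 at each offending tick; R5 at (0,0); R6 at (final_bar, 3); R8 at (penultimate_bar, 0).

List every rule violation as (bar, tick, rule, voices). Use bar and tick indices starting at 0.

(1, 2, R4, (0, 1))
(2, 0, R2, (0, 1))

bar 0: v0=D3 v1=D4 downbeat P8
bar 1: v0=B2 v1=G3 downbeat m6
bar 2: v0=A2 v1=A3 downbeat P8
bar 3: v0=C3 v1=A3 downbeat M6
bar 4: v0=E3 v1=C4 downbeat m6
bar 5: v0=E3 v1=C4 downbeat m6
bar 6: v0=D3 v1=D4 downbeat P8
  -> R4 @ bar 1 tick 2 v(0, 1): B2/E4 P4 untreated
  -> R2 @ bar 2 tick 0 v(0, 1): B2/E4 P4 -> A2/A3 P8 similar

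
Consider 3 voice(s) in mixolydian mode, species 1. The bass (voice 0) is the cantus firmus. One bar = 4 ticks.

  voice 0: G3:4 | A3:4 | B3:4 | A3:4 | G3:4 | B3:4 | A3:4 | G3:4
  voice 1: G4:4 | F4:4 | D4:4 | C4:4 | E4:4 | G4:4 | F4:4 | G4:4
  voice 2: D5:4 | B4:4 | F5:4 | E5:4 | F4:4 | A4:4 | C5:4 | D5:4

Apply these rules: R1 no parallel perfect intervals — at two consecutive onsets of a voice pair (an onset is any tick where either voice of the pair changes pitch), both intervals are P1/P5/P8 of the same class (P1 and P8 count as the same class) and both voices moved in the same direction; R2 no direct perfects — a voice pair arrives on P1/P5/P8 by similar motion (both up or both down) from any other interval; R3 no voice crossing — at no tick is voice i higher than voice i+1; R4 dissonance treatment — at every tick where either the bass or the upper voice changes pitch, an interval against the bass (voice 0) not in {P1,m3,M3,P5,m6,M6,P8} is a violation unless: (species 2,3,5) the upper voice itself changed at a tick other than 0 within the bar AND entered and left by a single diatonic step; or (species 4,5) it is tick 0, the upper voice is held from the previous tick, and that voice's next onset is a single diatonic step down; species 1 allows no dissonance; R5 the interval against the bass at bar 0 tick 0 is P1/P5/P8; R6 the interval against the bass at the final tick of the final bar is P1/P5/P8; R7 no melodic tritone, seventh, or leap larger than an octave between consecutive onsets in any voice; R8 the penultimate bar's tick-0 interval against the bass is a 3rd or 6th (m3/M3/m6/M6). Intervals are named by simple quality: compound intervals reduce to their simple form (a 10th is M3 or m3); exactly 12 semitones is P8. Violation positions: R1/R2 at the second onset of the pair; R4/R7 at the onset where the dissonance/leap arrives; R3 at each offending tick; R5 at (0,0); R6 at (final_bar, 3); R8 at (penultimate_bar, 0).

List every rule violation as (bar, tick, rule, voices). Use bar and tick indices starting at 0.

(1, 0, R4, (0, 2))
(2, 0, R4, (0, 2))
(2, 0, R7, (2,))
(3, 0, R2, (0, 2))
(4, 0, R4, (0, 2))
(4, 0, R7, (2,))
(5, 0, R4, (0, 2))
(7, 0, R1, (1, 2))

bar 0: v0=G3 v1=G4 v2=D5 downbeat P5
bar 1: v0=A3 v1=F4 v2=B4 downbeat M2
bar 2: v0=B3 v1=D4 v2=F5 downbeat TT
bar 3: v0=A3 v1=C4 v2=E5 downbeat P5
bar 4: v0=G3 v1=E4 v2=F4 downbeat m7
bar 5: v0=B3 v1=G4 v2=A4 downbeat m7
bar 6: v0=A3 v1=F4 v2=C5 downbeat m3
bar 7: v0=G3 v1=G4 v2=D5 downbeat P5
  -> R4 @ bar 1 tick 0 v(0, 2): A3/B4 M2 untreated
  -> R4 @ bar 2 tick 0 v(0, 2): B3/F5 TT untreated
  -> R7 @ bar 2 tick 0 v(2,): B4->F5 leap 6st
  -> R2 @ bar 3 tick 0 v(0, 2): B3/F5 TT -> A3/E5 P5 similar
  -> R4 @ bar 4 tick 0 v(0, 2): G3/F4 m7 untreated
  -> R7 @ bar 4 tick 0 v(2,): E5->F4 leap 11st
  -> R4 @ bar 5 tick 0 v(0, 2): B3/A4 m7 untreated
  -> R1 @ bar 7 tick 0 v(1, 2): F4/C5 P5 -> G4/D5 P5 similar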